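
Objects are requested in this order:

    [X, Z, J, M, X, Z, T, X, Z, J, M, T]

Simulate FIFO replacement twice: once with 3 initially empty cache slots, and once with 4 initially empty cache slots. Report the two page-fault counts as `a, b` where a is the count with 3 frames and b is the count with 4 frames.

9, 10

3 frames: F F F F F F F . . F F . → 9 faults.
4 frames: F F F F . . F F F F F F → 10 faults.
10 > 9: adding a frame increased faults — Belady's anomaly.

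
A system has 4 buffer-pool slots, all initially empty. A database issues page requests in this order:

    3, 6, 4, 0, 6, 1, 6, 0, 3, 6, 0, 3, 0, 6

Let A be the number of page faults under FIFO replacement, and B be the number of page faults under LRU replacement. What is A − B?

1

Under FIFO: F F F F . F . . F F . . . . → 7 faults.
Under LRU: F F F F . F . . F . . . . . → 6 faults.
A − B = 7 − 6 = 1.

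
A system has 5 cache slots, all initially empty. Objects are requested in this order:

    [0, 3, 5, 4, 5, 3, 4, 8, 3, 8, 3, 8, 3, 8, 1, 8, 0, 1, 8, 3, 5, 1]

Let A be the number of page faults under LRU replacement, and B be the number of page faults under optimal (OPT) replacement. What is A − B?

2

Under LRU: F F F F . . . F . . . . . . F . F . . . F . → 8 faults.
Under OPT: F F F F . . . F . . . . . . F . . . . . . . → 6 faults.
A − B = 8 − 6 = 2.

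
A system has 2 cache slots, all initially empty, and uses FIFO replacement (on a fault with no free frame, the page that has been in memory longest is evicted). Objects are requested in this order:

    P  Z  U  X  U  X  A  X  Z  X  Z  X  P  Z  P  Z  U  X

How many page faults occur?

11

P -> fault, frames (P)
Z -> fault, frames (P Z)
U -> fault, evict P, frames (Z U)
X -> fault, evict Z, frames (U X)
U -> hit
X -> hit
A -> fault, evict U, frames (X A)
X -> hit
Z -> fault, evict X, frames (A Z)
X -> fault, evict A, frames (Z X)
Z -> hit
X -> hit
P -> fault, evict Z, frames (X P)
Z -> fault, evict X, frames (P Z)
P -> hit
Z -> hit
U -> fault, evict P, frames (Z U)
X -> fault, evict Z, frames (U X)
Page faults: 11.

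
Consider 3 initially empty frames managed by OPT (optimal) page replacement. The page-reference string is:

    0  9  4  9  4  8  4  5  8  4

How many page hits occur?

5

0: fault, frames [0]
9: fault, frames [0, 9]
4: fault, frames [0, 9, 4]
9: hit
4: hit
8: fault, evict 9, frames [0, 4, 8]
4: hit
5: fault, evict 0, frames [4, 8, 5]
8: hit
4: hit
Hits: 5.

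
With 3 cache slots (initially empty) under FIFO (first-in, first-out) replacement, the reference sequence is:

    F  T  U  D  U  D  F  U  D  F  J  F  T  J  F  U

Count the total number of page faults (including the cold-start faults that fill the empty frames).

F -> miss, frames {F}
T -> miss, frames {F,T}
U -> miss, frames {F,T,U}
D -> miss, evict F, frames {T,U,D}
U -> hit
D -> hit
F -> miss, evict T, frames {U,D,F}
U -> hit
D -> hit
F -> hit
J -> miss, evict U, frames {D,F,J}
F -> hit
T -> miss, evict D, frames {F,J,T}
J -> hit
F -> hit
U -> miss, evict F, frames {J,T,U}
Page faults: 8.

8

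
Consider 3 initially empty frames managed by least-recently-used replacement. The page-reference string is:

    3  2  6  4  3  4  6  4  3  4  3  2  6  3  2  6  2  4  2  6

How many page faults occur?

8

3 → miss, frames (3)
2 → miss, frames (3 2)
6 → miss, frames (3 2 6)
4 → miss, evict 3, frames (2 6 4)
3 → miss, evict 2, frames (6 4 3)
4 → hit
6 → hit
4 → hit
3 → hit
4 → hit
3 → hit
2 → miss, evict 6, frames (4 3 2)
6 → miss, evict 4, frames (3 2 6)
3 → hit
2 → hit
6 → hit
2 → hit
4 → miss, evict 3, frames (6 2 4)
2 → hit
6 → hit
Page faults: 8.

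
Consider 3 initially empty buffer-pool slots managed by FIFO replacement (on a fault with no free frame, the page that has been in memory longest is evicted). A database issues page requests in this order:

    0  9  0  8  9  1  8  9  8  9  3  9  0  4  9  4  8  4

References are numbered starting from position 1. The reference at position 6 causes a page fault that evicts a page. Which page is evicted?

pos 1: 0 → fault, frames [0]
pos 2: 9 → fault, frames [0, 9]
pos 3: 0 → hit
pos 4: 8 → fault, frames [0, 9, 8]
pos 5: 9 → hit
pos 6: 1 → fault, evict 0, frames [9, 8, 1]
At position 6, page 0 is evicted.

0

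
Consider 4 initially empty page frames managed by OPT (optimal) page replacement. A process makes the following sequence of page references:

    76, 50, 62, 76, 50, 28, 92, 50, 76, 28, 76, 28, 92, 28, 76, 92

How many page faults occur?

76: miss, frames (76)
50: miss, frames (76 50)
62: miss, frames (76 50 62)
76: hit
50: hit
28: miss, frames (76 50 62 28)
92: miss, evict 62, frames (76 50 28 92)
50: hit
76: hit
28: hit
76: hit
28: hit
92: hit
28: hit
76: hit
92: hit
Page faults: 5.

5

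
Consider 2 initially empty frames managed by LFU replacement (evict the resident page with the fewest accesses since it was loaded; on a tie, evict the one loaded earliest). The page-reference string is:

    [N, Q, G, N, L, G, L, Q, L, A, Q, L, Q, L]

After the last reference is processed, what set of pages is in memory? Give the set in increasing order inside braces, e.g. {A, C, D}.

N -> miss, frames (N)
Q -> miss, frames (N Q)
G -> miss, evict N, frames (Q G)
N -> miss, evict Q, frames (G N)
L -> miss, evict G, frames (N L)
G -> miss, evict N, frames (L G)
L -> hit
Q -> miss, evict G, frames (L Q)
L -> hit
A -> miss, evict Q, frames (L A)
Q -> miss, evict A, frames (L Q)
L -> hit
Q -> hit
L -> hit

{L, Q}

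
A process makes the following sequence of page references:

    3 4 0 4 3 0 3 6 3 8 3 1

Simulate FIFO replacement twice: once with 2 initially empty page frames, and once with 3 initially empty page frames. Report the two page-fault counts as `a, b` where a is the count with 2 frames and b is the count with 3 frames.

2 frames: F F F . F . . F . F F F → 8 faults.
3 frames: F F F . . . . F F F . F → 7 faults.
7 < 8: adding a frame reduced faults, as is typical.

8, 7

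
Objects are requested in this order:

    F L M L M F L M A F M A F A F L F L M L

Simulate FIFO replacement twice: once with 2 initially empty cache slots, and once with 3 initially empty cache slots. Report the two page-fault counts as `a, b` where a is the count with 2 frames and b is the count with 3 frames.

2 frames: F F F . . F F F F F F F F . . F . . F . → 13 faults.
3 frames: F F F . . . . . F F . . . . . F . . F . → 7 faults.
7 < 13: adding a frame reduced faults, as is typical.

13, 7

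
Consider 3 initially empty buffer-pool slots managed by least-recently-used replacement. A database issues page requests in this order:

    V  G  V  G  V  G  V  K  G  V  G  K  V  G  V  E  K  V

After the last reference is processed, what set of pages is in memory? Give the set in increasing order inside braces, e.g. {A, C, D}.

{E, K, V}

V: fault, frames [V]
G: fault, frames [V, G]
V: hit
G: hit
V: hit
G: hit
V: hit
K: fault, frames [G, V, K]
G: hit
V: hit
G: hit
K: hit
V: hit
G: hit
V: hit
E: fault, evict K, frames [G, V, E]
K: fault, evict G, frames [V, E, K]
V: hit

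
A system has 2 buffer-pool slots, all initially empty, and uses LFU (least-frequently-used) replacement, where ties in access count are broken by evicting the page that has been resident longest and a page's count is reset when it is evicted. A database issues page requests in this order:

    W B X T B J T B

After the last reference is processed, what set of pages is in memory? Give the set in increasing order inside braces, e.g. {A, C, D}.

W → fault, frames {W}
B → fault, frames {W,B}
X → fault, evict W, frames {B,X}
T → fault, evict B, frames {X,T}
B → fault, evict X, frames {T,B}
J → fault, evict T, frames {B,J}
T → fault, evict B, frames {J,T}
B → fault, evict J, frames {T,B}

{B, T}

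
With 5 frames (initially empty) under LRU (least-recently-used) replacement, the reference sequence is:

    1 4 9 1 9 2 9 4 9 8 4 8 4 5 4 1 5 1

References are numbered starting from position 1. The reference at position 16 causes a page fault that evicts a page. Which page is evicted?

pos 1: 1: miss, frames {1}
pos 2: 4: miss, frames {1,4}
pos 3: 9: miss, frames {1,4,9}
pos 4: 1: hit
pos 5: 9: hit
pos 6: 2: miss, frames {4,1,9,2}
pos 7: 9: hit
pos 8: 4: hit
pos 9: 9: hit
pos 10: 8: miss, frames {1,2,4,9,8}
pos 11: 4: hit
pos 12: 8: hit
pos 13: 4: hit
pos 14: 5: miss, evict 1, frames {2,9,8,4,5}
pos 15: 4: hit
pos 16: 1: miss, evict 2, frames {9,8,5,4,1}
At position 16, page 2 is evicted.

2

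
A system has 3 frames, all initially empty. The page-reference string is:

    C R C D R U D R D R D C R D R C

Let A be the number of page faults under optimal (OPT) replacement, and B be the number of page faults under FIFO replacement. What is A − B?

Under OPT: F F . F . F . . . . . F . . . . → 5 faults.
Under FIFO: F F . F . F . . . . . F F F . . → 7 faults.
A − B = 5 − 7 = -2.

-2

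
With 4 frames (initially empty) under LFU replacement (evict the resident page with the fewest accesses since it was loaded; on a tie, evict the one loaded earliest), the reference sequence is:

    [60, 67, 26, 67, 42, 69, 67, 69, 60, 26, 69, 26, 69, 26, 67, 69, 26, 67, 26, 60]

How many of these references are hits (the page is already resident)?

60 -> miss, frames [60]
67 -> miss, frames [60, 67]
26 -> miss, frames [60, 67, 26]
67 -> hit
42 -> miss, frames [60, 67, 26, 42]
69 -> miss, evict 60, frames [67, 26, 42, 69]
67 -> hit
69 -> hit
60 -> miss, evict 26, frames [67, 42, 69, 60]
26 -> miss, evict 42, frames [67, 69, 60, 26]
69 -> hit
26 -> hit
69 -> hit
26 -> hit
67 -> hit
69 -> hit
26 -> hit
67 -> hit
26 -> hit
60 -> hit
Hits: 13.

13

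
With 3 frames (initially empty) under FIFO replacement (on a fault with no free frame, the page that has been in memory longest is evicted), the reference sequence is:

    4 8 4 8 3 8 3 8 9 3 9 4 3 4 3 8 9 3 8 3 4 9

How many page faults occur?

8

4 -> miss, frames {4}
8 -> miss, frames {4,8}
4 -> hit
8 -> hit
3 -> miss, frames {4,8,3}
8 -> hit
3 -> hit
8 -> hit
9 -> miss, evict 4, frames {8,3,9}
3 -> hit
9 -> hit
4 -> miss, evict 8, frames {3,9,4}
3 -> hit
4 -> hit
3 -> hit
8 -> miss, evict 3, frames {9,4,8}
9 -> hit
3 -> miss, evict 9, frames {4,8,3}
8 -> hit
3 -> hit
4 -> hit
9 -> miss, evict 4, frames {8,3,9}
Page faults: 8.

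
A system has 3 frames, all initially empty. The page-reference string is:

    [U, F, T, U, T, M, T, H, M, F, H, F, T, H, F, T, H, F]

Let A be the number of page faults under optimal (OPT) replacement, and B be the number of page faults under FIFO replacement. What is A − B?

Under OPT: F F F . . F . F . . . . F . . . . . → 6 faults.
Under FIFO: F F F . . F . F . F . . F . . . . . → 7 faults.
A − B = 6 − 7 = -1.

-1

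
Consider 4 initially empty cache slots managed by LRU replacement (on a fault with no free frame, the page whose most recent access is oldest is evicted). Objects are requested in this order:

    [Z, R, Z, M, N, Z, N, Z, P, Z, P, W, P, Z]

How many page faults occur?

6

Z: miss, frames (Z)
R: miss, frames (Z R)
Z: hit
M: miss, frames (R Z M)
N: miss, frames (R Z M N)
Z: hit
N: hit
Z: hit
P: miss, evict R, frames (M N Z P)
Z: hit
P: hit
W: miss, evict M, frames (N Z P W)
P: hit
Z: hit
Page faults: 6.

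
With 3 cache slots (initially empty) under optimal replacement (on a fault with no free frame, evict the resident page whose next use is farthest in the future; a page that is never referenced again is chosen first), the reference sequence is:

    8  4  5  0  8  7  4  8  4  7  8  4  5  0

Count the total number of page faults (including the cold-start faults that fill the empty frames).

8: fault, frames (8)
4: fault, frames (8 4)
5: fault, frames (8 4 5)
0: fault, evict 5, frames (8 4 0)
8: hit
7: fault, evict 0, frames (8 4 7)
4: hit
8: hit
4: hit
7: hit
8: hit
4: hit
5: fault, evict 7, frames (8 4 5)
0: fault, evict 5, frames (8 4 0)
Page faults: 7.

7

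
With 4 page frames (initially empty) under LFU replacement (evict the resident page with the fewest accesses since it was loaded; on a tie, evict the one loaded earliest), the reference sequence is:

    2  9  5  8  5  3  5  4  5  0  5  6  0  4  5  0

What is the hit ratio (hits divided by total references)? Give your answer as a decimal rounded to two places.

2 → miss, frames (2)
9 → miss, frames (2 9)
5 → miss, frames (2 9 5)
8 → miss, frames (2 9 5 8)
5 → hit
3 → miss, evict 2, frames (9 5 8 3)
5 → hit
4 → miss, evict 9, frames (5 8 3 4)
5 → hit
0 → miss, evict 8, frames (5 3 4 0)
5 → hit
6 → miss, evict 3, frames (5 4 0 6)
0 → hit
4 → hit
5 → hit
0 → hit
Hits: 8 of 16 references → 8/16 = 0.5000.

0.50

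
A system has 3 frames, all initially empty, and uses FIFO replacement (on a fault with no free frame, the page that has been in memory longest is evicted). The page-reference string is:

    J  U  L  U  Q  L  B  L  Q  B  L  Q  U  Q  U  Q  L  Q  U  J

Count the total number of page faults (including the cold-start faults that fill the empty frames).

9

J → fault, frames [J]
U → fault, frames [J, U]
L → fault, frames [J, U, L]
U → hit
Q → fault, evict J, frames [U, L, Q]
L → hit
B → fault, evict U, frames [L, Q, B]
L → hit
Q → hit
B → hit
L → hit
Q → hit
U → fault, evict L, frames [Q, B, U]
Q → hit
U → hit
Q → hit
L → fault, evict Q, frames [B, U, L]
Q → fault, evict B, frames [U, L, Q]
U → hit
J → fault, evict U, frames [L, Q, J]
Page faults: 9.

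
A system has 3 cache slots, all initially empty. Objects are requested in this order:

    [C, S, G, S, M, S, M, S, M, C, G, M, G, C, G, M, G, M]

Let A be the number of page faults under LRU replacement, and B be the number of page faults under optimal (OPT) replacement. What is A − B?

1

Under LRU: F F F . F . . . . F F . . . . . . . → 6 faults.
Under OPT: F F F . F . . . . . F . . . . . . . → 5 faults.
A − B = 6 − 5 = 1.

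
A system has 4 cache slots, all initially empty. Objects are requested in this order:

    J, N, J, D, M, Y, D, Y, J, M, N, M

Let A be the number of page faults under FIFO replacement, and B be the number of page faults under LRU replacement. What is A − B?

Under FIFO: F F . F F F . . F . F . → 7 faults.
Under LRU: F F . F F F . . . . F . → 6 faults.
A − B = 7 − 6 = 1.

1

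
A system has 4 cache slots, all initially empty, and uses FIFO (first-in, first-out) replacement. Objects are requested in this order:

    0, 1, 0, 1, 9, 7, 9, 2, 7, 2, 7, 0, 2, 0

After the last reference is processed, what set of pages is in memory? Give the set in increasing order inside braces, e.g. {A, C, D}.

{0, 2, 7, 9}

0: fault, frames [0]
1: fault, frames [0, 1]
0: hit
1: hit
9: fault, frames [0, 1, 9]
7: fault, frames [0, 1, 9, 7]
9: hit
2: fault, evict 0, frames [1, 9, 7, 2]
7: hit
2: hit
7: hit
0: fault, evict 1, frames [9, 7, 2, 0]
2: hit
0: hit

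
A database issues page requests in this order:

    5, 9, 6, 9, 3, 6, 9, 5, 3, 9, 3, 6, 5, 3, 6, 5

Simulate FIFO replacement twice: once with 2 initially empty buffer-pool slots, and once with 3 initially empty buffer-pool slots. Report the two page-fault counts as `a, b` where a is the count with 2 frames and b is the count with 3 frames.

2 frames: F F F . F . F F F F . F F F F F → 13 faults.
3 frames: F F F . F . . F . F . F . F . F → 9 faults.
9 < 13: adding a frame reduced faults, as is typical.

13, 9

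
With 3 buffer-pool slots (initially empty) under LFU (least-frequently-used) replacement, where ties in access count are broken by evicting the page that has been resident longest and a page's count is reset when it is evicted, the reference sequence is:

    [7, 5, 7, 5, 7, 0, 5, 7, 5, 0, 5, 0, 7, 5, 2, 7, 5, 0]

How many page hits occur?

13

7: fault, frames {7}
5: fault, frames {7,5}
7: hit
5: hit
7: hit
0: fault, frames {7,5,0}
5: hit
7: hit
5: hit
0: hit
5: hit
0: hit
7: hit
5: hit
2: fault, evict 0, frames {7,5,2}
7: hit
5: hit
0: fault, evict 2, frames {7,5,0}
Hits: 13.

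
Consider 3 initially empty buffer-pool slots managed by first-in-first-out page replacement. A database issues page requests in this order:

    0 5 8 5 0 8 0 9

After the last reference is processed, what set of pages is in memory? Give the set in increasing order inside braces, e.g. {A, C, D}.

{5, 8, 9}

0 → fault, frames (0)
5 → fault, frames (0 5)
8 → fault, frames (0 5 8)
5 → hit
0 → hit
8 → hit
0 → hit
9 → fault, evict 0, frames (5 8 9)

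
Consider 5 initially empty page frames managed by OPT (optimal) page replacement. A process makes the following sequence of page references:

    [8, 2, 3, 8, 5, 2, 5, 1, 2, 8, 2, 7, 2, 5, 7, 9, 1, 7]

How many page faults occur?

7

8 -> fault, frames {8}
2 -> fault, frames {8,2}
3 -> fault, frames {8,2,3}
8 -> hit
5 -> fault, frames {8,2,3,5}
2 -> hit
5 -> hit
1 -> fault, frames {8,2,3,5,1}
2 -> hit
8 -> hit
2 -> hit
7 -> fault, evict 3, frames {8,2,5,1,7}
2 -> hit
5 -> hit
7 -> hit
9 -> fault, evict 5, frames {8,2,1,7,9}
1 -> hit
7 -> hit
Page faults: 7.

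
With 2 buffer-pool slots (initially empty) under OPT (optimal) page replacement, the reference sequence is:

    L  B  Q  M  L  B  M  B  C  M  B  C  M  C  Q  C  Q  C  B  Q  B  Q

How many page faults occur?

10

L: miss, frames [L]
B: miss, frames [L, B]
Q: miss, evict B, frames [L, Q]
M: miss, evict Q, frames [L, M]
L: hit
B: miss, evict L, frames [M, B]
M: hit
B: hit
C: miss, evict B, frames [M, C]
M: hit
B: miss, evict M, frames [C, B]
C: hit
M: miss, evict B, frames [C, M]
C: hit
Q: miss, evict M, frames [C, Q]
C: hit
Q: hit
C: hit
B: miss, evict C, frames [Q, B]
Q: hit
B: hit
Q: hit
Page faults: 10.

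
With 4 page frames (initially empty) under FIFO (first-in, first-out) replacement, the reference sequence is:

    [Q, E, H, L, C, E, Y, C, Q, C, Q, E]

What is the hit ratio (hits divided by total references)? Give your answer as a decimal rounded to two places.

Q: miss, frames {Q}
E: miss, frames {Q,E}
H: miss, frames {Q,E,H}
L: miss, frames {Q,E,H,L}
C: miss, evict Q, frames {E,H,L,C}
E: hit
Y: miss, evict E, frames {H,L,C,Y}
C: hit
Q: miss, evict H, frames {L,C,Y,Q}
C: hit
Q: hit
E: miss, evict L, frames {C,Y,Q,E}
Hits: 4 of 12 references → 4/12 = 0.3333.

0.33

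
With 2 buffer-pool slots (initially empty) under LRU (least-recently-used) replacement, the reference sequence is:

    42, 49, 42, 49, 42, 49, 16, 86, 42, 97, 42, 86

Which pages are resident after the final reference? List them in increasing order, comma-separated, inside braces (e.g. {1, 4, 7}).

{42, 86}

42: fault, frames [42]
49: fault, frames [42, 49]
42: hit
49: hit
42: hit
49: hit
16: fault, evict 42, frames [49, 16]
86: fault, evict 49, frames [16, 86]
42: fault, evict 16, frames [86, 42]
97: fault, evict 86, frames [42, 97]
42: hit
86: fault, evict 97, frames [42, 86]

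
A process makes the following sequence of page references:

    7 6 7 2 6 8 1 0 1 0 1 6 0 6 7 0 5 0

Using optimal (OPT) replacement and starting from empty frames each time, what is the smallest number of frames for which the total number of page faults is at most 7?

4

f=1: 18 faults
f=2: 9 faults
f=3: 8 faults
f=4: 7 faults
f=5: 7 faults
f=6: 7 faults
f=7: 7 faults
Smallest f with faults ≤ 7 is 4.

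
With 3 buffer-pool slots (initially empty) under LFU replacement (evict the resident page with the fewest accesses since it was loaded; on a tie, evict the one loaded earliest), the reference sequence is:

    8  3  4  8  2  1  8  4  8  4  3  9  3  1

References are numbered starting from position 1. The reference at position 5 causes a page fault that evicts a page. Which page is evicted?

3

pos 1: 8 → fault, frames [8]
pos 2: 3 → fault, frames [8, 3]
pos 3: 4 → fault, frames [8, 3, 4]
pos 4: 8 → hit
pos 5: 2 → fault, evict 3, frames [8, 4, 2]
At position 5, page 3 is evicted.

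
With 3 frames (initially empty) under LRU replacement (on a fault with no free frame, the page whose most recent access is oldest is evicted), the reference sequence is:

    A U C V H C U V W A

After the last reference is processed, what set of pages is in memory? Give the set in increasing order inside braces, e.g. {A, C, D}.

{A, V, W}

A: miss, frames [A]
U: miss, frames [A, U]
C: miss, frames [A, U, C]
V: miss, evict A, frames [U, C, V]
H: miss, evict U, frames [C, V, H]
C: hit
U: miss, evict V, frames [H, C, U]
V: miss, evict H, frames [C, U, V]
W: miss, evict C, frames [U, V, W]
A: miss, evict U, frames [V, W, A]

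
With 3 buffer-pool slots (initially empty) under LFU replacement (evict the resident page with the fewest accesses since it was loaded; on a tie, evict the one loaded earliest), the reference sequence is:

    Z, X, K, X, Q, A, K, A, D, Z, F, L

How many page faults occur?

Z → miss, frames [Z]
X → miss, frames [Z, X]
K → miss, frames [Z, X, K]
X → hit
Q → miss, evict Z, frames [X, K, Q]
A → miss, evict K, frames [X, Q, A]
K → miss, evict Q, frames [X, A, K]
A → hit
D → miss, evict K, frames [X, A, D]
Z → miss, evict D, frames [X, A, Z]
F → miss, evict Z, frames [X, A, F]
L → miss, evict F, frames [X, A, L]
Page faults: 10.

10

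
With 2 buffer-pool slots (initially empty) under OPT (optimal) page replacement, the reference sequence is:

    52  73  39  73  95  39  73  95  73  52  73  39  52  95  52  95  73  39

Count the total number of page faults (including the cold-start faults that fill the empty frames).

10

52: fault, frames (52)
73: fault, frames (52 73)
39: fault, evict 52, frames (73 39)
73: hit
95: fault, evict 73, frames (39 95)
39: hit
73: fault, evict 39, frames (95 73)
95: hit
73: hit
52: fault, evict 95, frames (73 52)
73: hit
39: fault, evict 73, frames (52 39)
52: hit
95: fault, evict 39, frames (52 95)
52: hit
95: hit
73: fault, evict 95, frames (52 73)
39: fault, evict 73, frames (52 39)
Page faults: 10.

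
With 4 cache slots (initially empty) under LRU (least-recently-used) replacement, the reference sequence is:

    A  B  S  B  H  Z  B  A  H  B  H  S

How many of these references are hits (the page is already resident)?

5

A: miss, frames [A]
B: miss, frames [A, B]
S: miss, frames [A, B, S]
B: hit
H: miss, frames [A, S, B, H]
Z: miss, evict A, frames [S, B, H, Z]
B: hit
A: miss, evict S, frames [H, Z, B, A]
H: hit
B: hit
H: hit
S: miss, evict Z, frames [A, B, H, S]
Hits: 5.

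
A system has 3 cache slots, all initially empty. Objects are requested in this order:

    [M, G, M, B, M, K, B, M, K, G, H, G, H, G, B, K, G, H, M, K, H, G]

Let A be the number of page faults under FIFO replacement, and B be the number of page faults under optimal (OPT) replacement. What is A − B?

5

Under FIFO: F F . F . F . F . F F . . . F F F F F F . F → 14 faults.
Under OPT: F F . F . F . . . F F . . . . F . . F . . F → 9 faults.
A − B = 14 − 9 = 5.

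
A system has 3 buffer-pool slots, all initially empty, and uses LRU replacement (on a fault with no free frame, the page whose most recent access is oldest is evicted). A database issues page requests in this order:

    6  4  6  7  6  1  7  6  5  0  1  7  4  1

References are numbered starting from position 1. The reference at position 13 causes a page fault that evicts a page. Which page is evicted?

pos 1: 6 -> miss, frames [6]
pos 2: 4 -> miss, frames [6, 4]
pos 3: 6 -> hit
pos 4: 7 -> miss, frames [4, 6, 7]
pos 5: 6 -> hit
pos 6: 1 -> miss, evict 4, frames [7, 6, 1]
pos 7: 7 -> hit
pos 8: 6 -> hit
pos 9: 5 -> miss, evict 1, frames [7, 6, 5]
pos 10: 0 -> miss, evict 7, frames [6, 5, 0]
pos 11: 1 -> miss, evict 6, frames [5, 0, 1]
pos 12: 7 -> miss, evict 5, frames [0, 1, 7]
pos 13: 4 -> miss, evict 0, frames [1, 7, 4]
At position 13, page 0 is evicted.

0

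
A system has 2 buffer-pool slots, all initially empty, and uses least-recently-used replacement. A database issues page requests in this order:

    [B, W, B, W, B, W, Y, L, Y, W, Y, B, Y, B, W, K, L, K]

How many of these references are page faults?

B → fault, frames {B}
W → fault, frames {B,W}
B → hit
W → hit
B → hit
W → hit
Y → fault, evict B, frames {W,Y}
L → fault, evict W, frames {Y,L}
Y → hit
W → fault, evict L, frames {Y,W}
Y → hit
B → fault, evict W, frames {Y,B}
Y → hit
B → hit
W → fault, evict Y, frames {B,W}
K → fault, evict B, frames {W,K}
L → fault, evict W, frames {K,L}
K → hit
Page faults: 9.

9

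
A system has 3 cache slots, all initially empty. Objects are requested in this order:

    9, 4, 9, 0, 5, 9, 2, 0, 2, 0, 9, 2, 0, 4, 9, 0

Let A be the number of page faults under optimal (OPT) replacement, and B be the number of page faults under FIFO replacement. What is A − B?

-3

Under OPT: F F . F F . F . . . . . . F . . → 6 faults.
Under FIFO: F F . F F F F F . . . . . F F . → 9 faults.
A − B = 6 − 9 = -3.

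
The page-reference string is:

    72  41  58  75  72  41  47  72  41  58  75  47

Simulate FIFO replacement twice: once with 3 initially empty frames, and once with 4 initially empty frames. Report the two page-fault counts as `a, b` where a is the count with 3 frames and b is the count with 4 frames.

3 frames: F F F F F F F . . F F . → 9 faults.
4 frames: F F F F . . F F F F F F → 10 faults.
10 > 9: adding a frame increased faults — Belady's anomaly.

9, 10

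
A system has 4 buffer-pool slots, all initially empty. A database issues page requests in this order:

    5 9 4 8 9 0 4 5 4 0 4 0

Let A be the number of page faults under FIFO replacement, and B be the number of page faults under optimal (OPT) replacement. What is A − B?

Under FIFO: F F F F . F . F . . . . → 6 faults.
Under OPT: F F F F . F . . . . . . → 5 faults.
A − B = 6 − 5 = 1.

1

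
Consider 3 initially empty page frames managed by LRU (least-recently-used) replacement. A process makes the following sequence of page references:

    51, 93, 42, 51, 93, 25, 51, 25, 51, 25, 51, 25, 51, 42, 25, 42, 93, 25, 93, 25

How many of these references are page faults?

6

51: miss, frames {51}
93: miss, frames {51,93}
42: miss, frames {51,93,42}
51: hit
93: hit
25: miss, evict 42, frames {51,93,25}
51: hit
25: hit
51: hit
25: hit
51: hit
25: hit
51: hit
42: miss, evict 93, frames {25,51,42}
25: hit
42: hit
93: miss, evict 51, frames {25,42,93}
25: hit
93: hit
25: hit
Page faults: 6.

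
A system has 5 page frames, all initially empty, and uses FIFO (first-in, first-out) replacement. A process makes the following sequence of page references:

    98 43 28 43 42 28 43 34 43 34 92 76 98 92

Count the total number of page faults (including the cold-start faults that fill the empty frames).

8

98 → miss, frames (98)
43 → miss, frames (98 43)
28 → miss, frames (98 43 28)
43 → hit
42 → miss, frames (98 43 28 42)
28 → hit
43 → hit
34 → miss, frames (98 43 28 42 34)
43 → hit
34 → hit
92 → miss, evict 98, frames (43 28 42 34 92)
76 → miss, evict 43, frames (28 42 34 92 76)
98 → miss, evict 28, frames (42 34 92 76 98)
92 → hit
Page faults: 8.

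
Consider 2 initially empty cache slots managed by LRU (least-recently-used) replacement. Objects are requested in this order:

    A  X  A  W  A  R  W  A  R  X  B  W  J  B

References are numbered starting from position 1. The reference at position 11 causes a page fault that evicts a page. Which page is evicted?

R

pos 1: A → fault, frames (A)
pos 2: X → fault, frames (A X)
pos 3: A → hit
pos 4: W → fault, evict X, frames (A W)
pos 5: A → hit
pos 6: R → fault, evict W, frames (A R)
pos 7: W → fault, evict A, frames (R W)
pos 8: A → fault, evict R, frames (W A)
pos 9: R → fault, evict W, frames (A R)
pos 10: X → fault, evict A, frames (R X)
pos 11: B → fault, evict R, frames (X B)
At position 11, page R is evicted.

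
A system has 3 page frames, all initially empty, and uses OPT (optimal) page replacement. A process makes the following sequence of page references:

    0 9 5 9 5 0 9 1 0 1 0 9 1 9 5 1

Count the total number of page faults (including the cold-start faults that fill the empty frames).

5

0 -> miss, frames (0)
9 -> miss, frames (0 9)
5 -> miss, frames (0 9 5)
9 -> hit
5 -> hit
0 -> hit
9 -> hit
1 -> miss, evict 5, frames (0 9 1)
0 -> hit
1 -> hit
0 -> hit
9 -> hit
1 -> hit
9 -> hit
5 -> miss, evict 9, frames (0 1 5)
1 -> hit
Page faults: 5.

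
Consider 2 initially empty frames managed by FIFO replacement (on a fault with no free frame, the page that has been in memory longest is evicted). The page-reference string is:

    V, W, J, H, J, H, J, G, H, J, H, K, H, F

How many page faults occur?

9

V → fault, frames (V)
W → fault, frames (V W)
J → fault, evict V, frames (W J)
H → fault, evict W, frames (J H)
J → hit
H → hit
J → hit
G → fault, evict J, frames (H G)
H → hit
J → fault, evict H, frames (G J)
H → fault, evict G, frames (J H)
K → fault, evict J, frames (H K)
H → hit
F → fault, evict H, frames (K F)
Page faults: 9.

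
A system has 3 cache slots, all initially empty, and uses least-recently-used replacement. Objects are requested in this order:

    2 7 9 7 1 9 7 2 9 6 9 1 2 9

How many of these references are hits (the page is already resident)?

2: miss, frames [2]
7: miss, frames [2, 7]
9: miss, frames [2, 7, 9]
7: hit
1: miss, evict 2, frames [9, 7, 1]
9: hit
7: hit
2: miss, evict 1, frames [9, 7, 2]
9: hit
6: miss, evict 7, frames [2, 9, 6]
9: hit
1: miss, evict 2, frames [6, 9, 1]
2: miss, evict 6, frames [9, 1, 2]
9: hit
Hits: 6.

6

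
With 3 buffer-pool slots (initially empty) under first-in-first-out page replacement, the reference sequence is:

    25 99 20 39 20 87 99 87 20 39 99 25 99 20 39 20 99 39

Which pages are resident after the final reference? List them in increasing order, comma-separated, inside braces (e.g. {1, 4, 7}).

25 -> fault, frames {25}
99 -> fault, frames {25,99}
20 -> fault, frames {25,99,20}
39 -> fault, evict 25, frames {99,20,39}
20 -> hit
87 -> fault, evict 99, frames {20,39,87}
99 -> fault, evict 20, frames {39,87,99}
87 -> hit
20 -> fault, evict 39, frames {87,99,20}
39 -> fault, evict 87, frames {99,20,39}
99 -> hit
25 -> fault, evict 99, frames {20,39,25}
99 -> fault, evict 20, frames {39,25,99}
20 -> fault, evict 39, frames {25,99,20}
39 -> fault, evict 25, frames {99,20,39}
20 -> hit
99 -> hit
39 -> hit

{20, 39, 99}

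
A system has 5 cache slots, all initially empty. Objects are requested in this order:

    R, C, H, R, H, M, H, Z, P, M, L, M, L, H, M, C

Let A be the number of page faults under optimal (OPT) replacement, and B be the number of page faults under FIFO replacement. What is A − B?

Under OPT: F F F . . F . F F . F . . . . . → 7 faults.
Under FIFO: F F F . . F . F F . F . . . . F → 8 faults.
A − B = 7 − 8 = -1.

-1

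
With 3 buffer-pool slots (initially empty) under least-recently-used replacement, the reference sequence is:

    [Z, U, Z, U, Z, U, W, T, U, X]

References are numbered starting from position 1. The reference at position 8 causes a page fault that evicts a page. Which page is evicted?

Z

pos 1: Z -> fault, frames (Z)
pos 2: U -> fault, frames (Z U)
pos 3: Z -> hit
pos 4: U -> hit
pos 5: Z -> hit
pos 6: U -> hit
pos 7: W -> fault, frames (Z U W)
pos 8: T -> fault, evict Z, frames (U W T)
At position 8, page Z is evicted.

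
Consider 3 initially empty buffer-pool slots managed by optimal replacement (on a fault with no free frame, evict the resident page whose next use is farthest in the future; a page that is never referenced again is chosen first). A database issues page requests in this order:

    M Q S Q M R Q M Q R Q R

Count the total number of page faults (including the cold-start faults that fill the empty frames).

M: miss, frames (M)
Q: miss, frames (M Q)
S: miss, frames (M Q S)
Q: hit
M: hit
R: miss, evict S, frames (M Q R)
Q: hit
M: hit
Q: hit
R: hit
Q: hit
R: hit
Page faults: 4.

4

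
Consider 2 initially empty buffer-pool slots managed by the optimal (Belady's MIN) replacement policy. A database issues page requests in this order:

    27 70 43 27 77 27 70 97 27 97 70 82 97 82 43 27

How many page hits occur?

6

27 -> fault, frames {27}
70 -> fault, frames {27,70}
43 -> fault, evict 70, frames {27,43}
27 -> hit
77 -> fault, evict 43, frames {27,77}
27 -> hit
70 -> fault, evict 77, frames {27,70}
97 -> fault, evict 70, frames {27,97}
27 -> hit
97 -> hit
70 -> fault, evict 27, frames {97,70}
82 -> fault, evict 70, frames {97,82}
97 -> hit
82 -> hit
43 -> fault, evict 82, frames {97,43}
27 -> fault, evict 43, frames {97,27}
Hits: 6.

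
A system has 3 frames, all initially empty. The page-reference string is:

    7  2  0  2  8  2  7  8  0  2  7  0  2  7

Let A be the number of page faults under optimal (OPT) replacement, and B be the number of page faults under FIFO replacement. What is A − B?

Under OPT: F F F . F . . . F . . . . . → 5 faults.
Under FIFO: F F F . F . F . . F . F . . → 7 faults.
A − B = 5 − 7 = -2.

-2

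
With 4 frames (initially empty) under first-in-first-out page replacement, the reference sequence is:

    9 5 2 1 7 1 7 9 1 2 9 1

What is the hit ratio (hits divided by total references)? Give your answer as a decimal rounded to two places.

0.50

9: fault, frames [9]
5: fault, frames [9, 5]
2: fault, frames [9, 5, 2]
1: fault, frames [9, 5, 2, 1]
7: fault, evict 9, frames [5, 2, 1, 7]
1: hit
7: hit
9: fault, evict 5, frames [2, 1, 7, 9]
1: hit
2: hit
9: hit
1: hit
Hits: 6 of 12 references → 6/12 = 0.5000.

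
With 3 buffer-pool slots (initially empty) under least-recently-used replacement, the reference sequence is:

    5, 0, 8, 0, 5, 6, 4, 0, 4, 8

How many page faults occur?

5 → fault, frames {5}
0 → fault, frames {5,0}
8 → fault, frames {5,0,8}
0 → hit
5 → hit
6 → fault, evict 8, frames {0,5,6}
4 → fault, evict 0, frames {5,6,4}
0 → fault, evict 5, frames {6,4,0}
4 → hit
8 → fault, evict 6, frames {0,4,8}
Page faults: 7.

7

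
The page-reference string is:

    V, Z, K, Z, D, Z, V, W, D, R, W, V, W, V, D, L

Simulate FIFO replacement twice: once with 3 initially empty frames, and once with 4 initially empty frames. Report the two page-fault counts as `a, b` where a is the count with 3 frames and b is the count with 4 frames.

9, 8

3 frames: F F F . F . F F . F . . . . F F → 9 faults.
4 frames: F F F . F . . F . F . F . . . F → 8 faults.
8 < 9: adding a frame reduced faults, as is typical.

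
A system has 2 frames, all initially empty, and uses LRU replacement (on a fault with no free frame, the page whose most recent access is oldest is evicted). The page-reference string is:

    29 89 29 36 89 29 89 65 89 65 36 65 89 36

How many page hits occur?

29: miss, frames [29]
89: miss, frames [29, 89]
29: hit
36: miss, evict 89, frames [29, 36]
89: miss, evict 29, frames [36, 89]
29: miss, evict 36, frames [89, 29]
89: hit
65: miss, evict 29, frames [89, 65]
89: hit
65: hit
36: miss, evict 89, frames [65, 36]
65: hit
89: miss, evict 36, frames [65, 89]
36: miss, evict 65, frames [89, 36]
Hits: 5.

5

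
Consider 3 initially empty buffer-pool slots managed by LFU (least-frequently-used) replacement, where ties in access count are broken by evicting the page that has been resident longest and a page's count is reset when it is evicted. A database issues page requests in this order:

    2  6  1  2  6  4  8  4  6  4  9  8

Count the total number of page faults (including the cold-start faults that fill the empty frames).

8

2: fault, frames {2}
6: fault, frames {2,6}
1: fault, frames {2,6,1}
2: hit
6: hit
4: fault, evict 1, frames {2,6,4}
8: fault, evict 4, frames {2,6,8}
4: fault, evict 8, frames {2,6,4}
6: hit
4: hit
9: fault, evict 2, frames {6,4,9}
8: fault, evict 9, frames {6,4,8}
Page faults: 8.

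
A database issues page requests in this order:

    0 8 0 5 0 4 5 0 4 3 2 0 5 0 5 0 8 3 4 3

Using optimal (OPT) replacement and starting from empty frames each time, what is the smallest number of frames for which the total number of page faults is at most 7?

f=1: 20 faults
f=2: 11 faults
f=3: 9 faults
f=4: 8 faults
f=5: 7 faults
f=6: 6 faults
Smallest f with faults ≤ 7 is 5.

5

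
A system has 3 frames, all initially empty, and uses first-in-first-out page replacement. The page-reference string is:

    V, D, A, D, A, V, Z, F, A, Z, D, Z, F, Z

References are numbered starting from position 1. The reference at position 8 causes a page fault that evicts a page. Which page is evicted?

D

pos 1: V → miss, frames [V]
pos 2: D → miss, frames [V, D]
pos 3: A → miss, frames [V, D, A]
pos 4: D → hit
pos 5: A → hit
pos 6: V → hit
pos 7: Z → miss, evict V, frames [D, A, Z]
pos 8: F → miss, evict D, frames [A, Z, F]
At position 8, page D is evicted.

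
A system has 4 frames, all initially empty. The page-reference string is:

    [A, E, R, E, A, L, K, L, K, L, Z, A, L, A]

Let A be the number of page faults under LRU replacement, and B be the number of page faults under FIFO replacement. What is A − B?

Under LRU: F F F . . F F . . . F . . . → 6 faults.
Under FIFO: F F F . . F F . . . F F . . → 7 faults.
A − B = 6 − 7 = -1.

-1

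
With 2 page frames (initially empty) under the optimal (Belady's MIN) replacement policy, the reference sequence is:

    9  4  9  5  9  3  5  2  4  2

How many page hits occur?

9 -> miss, frames [9]
4 -> miss, frames [9, 4]
9 -> hit
5 -> miss, evict 4, frames [9, 5]
9 -> hit
3 -> miss, evict 9, frames [5, 3]
5 -> hit
2 -> miss, evict 3, frames [5, 2]
4 -> miss, evict 5, frames [2, 4]
2 -> hit
Hits: 4.

4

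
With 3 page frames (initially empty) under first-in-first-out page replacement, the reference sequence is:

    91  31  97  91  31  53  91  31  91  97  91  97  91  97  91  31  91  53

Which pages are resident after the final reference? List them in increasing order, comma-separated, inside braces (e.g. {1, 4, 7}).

{31, 53, 97}

91 -> miss, frames {91}
31 -> miss, frames {91,31}
97 -> miss, frames {91,31,97}
91 -> hit
31 -> hit
53 -> miss, evict 91, frames {31,97,53}
91 -> miss, evict 31, frames {97,53,91}
31 -> miss, evict 97, frames {53,91,31}
91 -> hit
97 -> miss, evict 53, frames {91,31,97}
91 -> hit
97 -> hit
91 -> hit
97 -> hit
91 -> hit
31 -> hit
91 -> hit
53 -> miss, evict 91, frames {31,97,53}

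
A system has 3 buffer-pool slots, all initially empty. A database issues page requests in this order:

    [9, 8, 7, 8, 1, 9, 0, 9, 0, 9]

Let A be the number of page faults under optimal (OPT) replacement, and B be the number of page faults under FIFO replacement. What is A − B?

Under OPT: F F F . F . F . . . → 5 faults.
Under FIFO: F F F . F F F . . . → 6 faults.
A − B = 5 − 6 = -1.

-1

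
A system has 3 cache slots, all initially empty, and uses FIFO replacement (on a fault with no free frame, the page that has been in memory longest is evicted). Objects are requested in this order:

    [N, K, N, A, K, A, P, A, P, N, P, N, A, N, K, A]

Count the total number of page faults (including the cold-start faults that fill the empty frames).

N → fault, frames (N)
K → fault, frames (N K)
N → hit
A → fault, frames (N K A)
K → hit
A → hit
P → fault, evict N, frames (K A P)
A → hit
P → hit
N → fault, evict K, frames (A P N)
P → hit
N → hit
A → hit
N → hit
K → fault, evict A, frames (P N K)
A → fault, evict P, frames (N K A)
Page faults: 7.

7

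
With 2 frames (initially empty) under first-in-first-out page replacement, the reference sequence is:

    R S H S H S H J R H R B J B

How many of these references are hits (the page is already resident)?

6

R → fault, frames {R}
S → fault, frames {R,S}
H → fault, evict R, frames {S,H}
S → hit
H → hit
S → hit
H → hit
J → fault, evict S, frames {H,J}
R → fault, evict H, frames {J,R}
H → fault, evict J, frames {R,H}
R → hit
B → fault, evict R, frames {H,B}
J → fault, evict H, frames {B,J}
B → hit
Hits: 6.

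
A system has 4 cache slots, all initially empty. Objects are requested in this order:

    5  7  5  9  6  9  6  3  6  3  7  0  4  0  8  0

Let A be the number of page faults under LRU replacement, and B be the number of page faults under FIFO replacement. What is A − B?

Under LRU: F F . F F . . F . . F F F . F . → 9 faults.
Under FIFO: F F . F F . . F . . . F F . F . → 8 faults.
A − B = 9 − 8 = 1.

1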